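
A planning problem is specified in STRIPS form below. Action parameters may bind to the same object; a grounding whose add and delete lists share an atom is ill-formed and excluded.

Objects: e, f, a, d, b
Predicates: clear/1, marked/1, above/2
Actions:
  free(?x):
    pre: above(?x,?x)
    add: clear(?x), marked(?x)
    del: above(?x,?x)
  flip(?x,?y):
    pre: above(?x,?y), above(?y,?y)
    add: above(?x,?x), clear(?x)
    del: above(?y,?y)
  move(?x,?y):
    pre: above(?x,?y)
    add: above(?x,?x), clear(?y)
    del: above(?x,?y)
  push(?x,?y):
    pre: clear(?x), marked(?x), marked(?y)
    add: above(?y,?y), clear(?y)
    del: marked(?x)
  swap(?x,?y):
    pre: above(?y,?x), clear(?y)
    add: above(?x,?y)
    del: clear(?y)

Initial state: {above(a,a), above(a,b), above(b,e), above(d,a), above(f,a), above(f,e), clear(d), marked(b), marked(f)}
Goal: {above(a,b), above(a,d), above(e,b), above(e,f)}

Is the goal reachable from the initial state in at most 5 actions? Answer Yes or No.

1. flip(f,a)  →  {above(a,b), above(b,e), above(d,a), above(f,a), above(f,e), above(f,f), clear(d), clear(f), marked(b), marked(f)}
2. push(f,b)  →  {above(a,b), above(b,b), above(b,e), above(d,a), above(f,a), above(f,e), above(f,f), clear(b), clear(d), clear(f), marked(b)}
3. swap(e,f)  →  {above(a,b), above(b,b), above(b,e), above(d,a), above(e,f), above(f,a), above(f,e), above(f,f), clear(b), clear(d), marked(b)}
4. swap(e,b)  →  {above(a,b), above(b,b), above(b,e), above(d,a), above(e,b), above(e,f), above(f,a), above(f,e), above(f,f), clear(d), marked(b)}
5. swap(a,d)  →  {above(a,b), above(a,d), above(b,b), above(b,e), above(d,a), above(e,b), above(e,f), above(f,a), above(f,e), above(f,f), marked(b)}
optimal plan length = 5; 5 ≤ 5

Yes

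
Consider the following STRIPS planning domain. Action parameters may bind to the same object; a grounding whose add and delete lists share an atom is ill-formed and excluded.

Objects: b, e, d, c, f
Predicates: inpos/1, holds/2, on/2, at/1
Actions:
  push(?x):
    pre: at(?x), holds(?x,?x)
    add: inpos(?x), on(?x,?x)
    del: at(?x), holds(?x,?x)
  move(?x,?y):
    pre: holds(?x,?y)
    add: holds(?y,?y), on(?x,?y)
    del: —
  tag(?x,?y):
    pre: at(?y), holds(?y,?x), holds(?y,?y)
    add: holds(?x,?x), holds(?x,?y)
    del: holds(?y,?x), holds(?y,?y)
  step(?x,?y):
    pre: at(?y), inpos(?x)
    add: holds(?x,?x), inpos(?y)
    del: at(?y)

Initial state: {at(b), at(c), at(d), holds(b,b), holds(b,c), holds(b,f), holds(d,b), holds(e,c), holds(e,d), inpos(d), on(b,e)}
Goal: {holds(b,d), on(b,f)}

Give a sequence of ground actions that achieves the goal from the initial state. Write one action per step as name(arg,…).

1. move(b,f)  →  {at(b), at(c), at(d), holds(b,b), holds(b,c), holds(b,f), holds(d,b), holds(e,c), holds(e,d), holds(f,f), inpos(d), on(b,e), on(b,f)}
2. move(e,d)  →  {at(b), at(c), at(d), holds(b,b), holds(b,c), holds(b,f), holds(d,b), holds(d,d), holds(e,c), holds(e,d), holds(f,f), inpos(d), on(b,e), on(b,f), on(e,d)}
3. tag(b,d)  →  {at(b), at(c), at(d), holds(b,b), holds(b,c), holds(b,d), holds(b,f), holds(e,c), holds(e,d), holds(f,f), inpos(d), on(b,e), on(b,f), on(e,d)}

move(b,f); move(e,d); tag(b,d)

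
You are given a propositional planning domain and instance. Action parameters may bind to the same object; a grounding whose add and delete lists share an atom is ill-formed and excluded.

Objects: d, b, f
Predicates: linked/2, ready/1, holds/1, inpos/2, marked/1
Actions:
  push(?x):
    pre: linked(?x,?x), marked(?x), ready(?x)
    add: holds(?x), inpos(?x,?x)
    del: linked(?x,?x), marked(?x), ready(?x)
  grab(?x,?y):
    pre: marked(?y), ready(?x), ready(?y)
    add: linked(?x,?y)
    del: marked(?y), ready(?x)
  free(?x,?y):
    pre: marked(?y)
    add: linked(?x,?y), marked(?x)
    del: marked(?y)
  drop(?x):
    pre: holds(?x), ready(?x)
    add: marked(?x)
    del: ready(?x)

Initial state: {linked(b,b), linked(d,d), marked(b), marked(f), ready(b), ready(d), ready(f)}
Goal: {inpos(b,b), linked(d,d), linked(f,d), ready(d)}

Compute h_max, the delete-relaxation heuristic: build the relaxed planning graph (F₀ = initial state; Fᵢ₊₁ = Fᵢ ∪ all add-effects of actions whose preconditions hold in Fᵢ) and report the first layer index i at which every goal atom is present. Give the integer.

2

F0 = init (7 atoms)
F1 = F0 ∪ {holds(b), inpos(b,b), linked(b,f), linked(d,b), linked(d,f), linked(f,b), linked(f,f), marked(d)}  (15 atoms)
F2 = F1 ∪ {holds(d), holds(f), inpos(d,d), inpos(f,f), linked(b,d), linked(f,d)}  (21 atoms)
goal ⊆ F2  ⇒  h_max = 2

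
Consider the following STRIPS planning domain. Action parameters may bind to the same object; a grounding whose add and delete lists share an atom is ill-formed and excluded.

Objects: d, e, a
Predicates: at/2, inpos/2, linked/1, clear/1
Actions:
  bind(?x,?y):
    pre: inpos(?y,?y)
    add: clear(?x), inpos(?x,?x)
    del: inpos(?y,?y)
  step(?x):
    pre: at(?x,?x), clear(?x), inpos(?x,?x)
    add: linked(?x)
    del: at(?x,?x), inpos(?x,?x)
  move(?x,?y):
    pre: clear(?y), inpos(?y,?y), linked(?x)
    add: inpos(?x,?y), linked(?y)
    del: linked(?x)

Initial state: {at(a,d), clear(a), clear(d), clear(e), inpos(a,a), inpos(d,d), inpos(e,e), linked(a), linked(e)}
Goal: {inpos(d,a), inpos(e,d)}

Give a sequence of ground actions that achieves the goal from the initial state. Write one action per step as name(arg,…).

move(e,d); move(d,a)

1. move(e,d)  →  {at(a,d), clear(a), clear(d), clear(e), inpos(a,a), inpos(d,d), inpos(e,d), inpos(e,e), linked(a), linked(d)}
2. move(d,a)  →  {at(a,d), clear(a), clear(d), clear(e), inpos(a,a), inpos(d,a), inpos(d,d), inpos(e,d), inpos(e,e), linked(a)}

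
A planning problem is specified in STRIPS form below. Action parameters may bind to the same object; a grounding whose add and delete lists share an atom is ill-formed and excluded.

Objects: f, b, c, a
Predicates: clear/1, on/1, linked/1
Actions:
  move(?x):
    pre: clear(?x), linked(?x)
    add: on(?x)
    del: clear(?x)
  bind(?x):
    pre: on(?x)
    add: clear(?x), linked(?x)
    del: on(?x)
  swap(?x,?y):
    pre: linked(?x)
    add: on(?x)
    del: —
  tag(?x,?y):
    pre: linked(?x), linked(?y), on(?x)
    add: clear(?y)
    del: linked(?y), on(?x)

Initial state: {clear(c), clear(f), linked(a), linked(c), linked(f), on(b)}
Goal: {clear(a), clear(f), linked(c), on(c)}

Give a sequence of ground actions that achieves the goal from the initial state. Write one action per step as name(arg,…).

1. move(c)  →  {clear(f), linked(a), linked(c), linked(f), on(b), on(c)}
2. swap(f,f)  →  {clear(f), linked(a), linked(c), linked(f), on(b), on(c), on(f)}
3. tag(f,a)  →  {clear(a), clear(f), linked(c), linked(f), on(b), on(c)}

move(c); swap(f,f); tag(f,a)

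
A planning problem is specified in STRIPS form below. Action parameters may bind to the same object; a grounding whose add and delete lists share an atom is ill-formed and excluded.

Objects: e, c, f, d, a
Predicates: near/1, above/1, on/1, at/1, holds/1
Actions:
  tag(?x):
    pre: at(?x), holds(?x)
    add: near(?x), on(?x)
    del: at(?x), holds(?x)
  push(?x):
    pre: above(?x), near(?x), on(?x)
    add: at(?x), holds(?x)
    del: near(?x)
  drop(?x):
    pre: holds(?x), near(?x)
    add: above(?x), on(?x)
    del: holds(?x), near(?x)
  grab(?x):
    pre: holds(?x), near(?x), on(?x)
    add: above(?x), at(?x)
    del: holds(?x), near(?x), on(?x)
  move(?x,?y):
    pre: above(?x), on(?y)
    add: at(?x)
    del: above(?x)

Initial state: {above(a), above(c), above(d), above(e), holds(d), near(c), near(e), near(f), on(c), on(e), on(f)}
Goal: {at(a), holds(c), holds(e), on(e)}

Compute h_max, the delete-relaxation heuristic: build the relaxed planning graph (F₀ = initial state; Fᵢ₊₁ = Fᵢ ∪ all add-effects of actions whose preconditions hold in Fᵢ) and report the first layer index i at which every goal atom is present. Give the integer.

F0 = init (11 atoms)
F1 = F0 ∪ {at(a), at(c), at(d), at(e), holds(c), holds(e)}  (17 atoms)
goal ⊆ F1  ⇒  h_max = 1

1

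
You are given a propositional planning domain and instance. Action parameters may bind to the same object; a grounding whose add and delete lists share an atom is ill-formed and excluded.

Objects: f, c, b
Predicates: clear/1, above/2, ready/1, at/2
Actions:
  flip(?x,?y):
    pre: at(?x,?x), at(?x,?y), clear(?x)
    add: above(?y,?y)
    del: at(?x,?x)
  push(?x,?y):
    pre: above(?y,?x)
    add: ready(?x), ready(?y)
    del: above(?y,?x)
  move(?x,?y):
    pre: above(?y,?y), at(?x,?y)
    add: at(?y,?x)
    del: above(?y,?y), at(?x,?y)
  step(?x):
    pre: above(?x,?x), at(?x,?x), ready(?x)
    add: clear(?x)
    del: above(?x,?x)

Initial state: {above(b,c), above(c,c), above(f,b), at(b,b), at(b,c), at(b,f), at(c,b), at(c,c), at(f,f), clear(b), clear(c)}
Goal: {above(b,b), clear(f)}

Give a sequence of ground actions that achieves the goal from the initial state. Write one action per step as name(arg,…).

1. flip(c,b)  →  {above(b,b), above(b,c), above(c,c), above(f,b), at(b,b), at(b,c), at(b,f), at(c,b), at(f,f), clear(b), clear(c)}
2. flip(b,f)  →  {above(b,b), above(b,c), above(c,c), above(f,b), above(f,f), at(b,c), at(b,f), at(c,b), at(f,f), clear(b), clear(c)}
3. push(b,f)  →  {above(b,b), above(b,c), above(c,c), above(f,f), at(b,c), at(b,f), at(c,b), at(f,f), clear(b), clear(c), ready(b), ready(f)}
4. step(f)  →  {above(b,b), above(b,c), above(c,c), at(b,c), at(b,f), at(c,b), at(f,f), clear(b), clear(c), clear(f), ready(b), ready(f)}

flip(c,b); flip(b,f); push(b,f); step(f)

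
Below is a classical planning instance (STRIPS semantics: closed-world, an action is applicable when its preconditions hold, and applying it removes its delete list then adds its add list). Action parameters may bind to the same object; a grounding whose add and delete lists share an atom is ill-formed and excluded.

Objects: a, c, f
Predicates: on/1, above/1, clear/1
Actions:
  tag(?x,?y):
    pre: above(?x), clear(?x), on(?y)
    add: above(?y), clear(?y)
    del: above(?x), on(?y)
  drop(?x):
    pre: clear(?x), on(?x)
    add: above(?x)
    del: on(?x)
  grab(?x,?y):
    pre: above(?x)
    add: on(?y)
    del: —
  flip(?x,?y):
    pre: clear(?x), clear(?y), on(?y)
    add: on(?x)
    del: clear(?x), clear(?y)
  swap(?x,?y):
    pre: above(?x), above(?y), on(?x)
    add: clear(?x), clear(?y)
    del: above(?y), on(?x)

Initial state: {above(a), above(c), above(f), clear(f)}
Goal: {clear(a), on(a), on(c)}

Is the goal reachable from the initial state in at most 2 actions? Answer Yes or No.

No

1. grab(a,a)  →  {above(a), above(c), above(f), clear(f), on(a)}
2. tag(f,a)  →  {above(a), above(c), clear(a), clear(f)}
3. grab(a,a)  →  {above(a), above(c), clear(a), clear(f), on(a)}
4. grab(a,c)  →  {above(a), above(c), clear(a), clear(f), on(a), on(c)}
optimal plan length = 4; 4 > 2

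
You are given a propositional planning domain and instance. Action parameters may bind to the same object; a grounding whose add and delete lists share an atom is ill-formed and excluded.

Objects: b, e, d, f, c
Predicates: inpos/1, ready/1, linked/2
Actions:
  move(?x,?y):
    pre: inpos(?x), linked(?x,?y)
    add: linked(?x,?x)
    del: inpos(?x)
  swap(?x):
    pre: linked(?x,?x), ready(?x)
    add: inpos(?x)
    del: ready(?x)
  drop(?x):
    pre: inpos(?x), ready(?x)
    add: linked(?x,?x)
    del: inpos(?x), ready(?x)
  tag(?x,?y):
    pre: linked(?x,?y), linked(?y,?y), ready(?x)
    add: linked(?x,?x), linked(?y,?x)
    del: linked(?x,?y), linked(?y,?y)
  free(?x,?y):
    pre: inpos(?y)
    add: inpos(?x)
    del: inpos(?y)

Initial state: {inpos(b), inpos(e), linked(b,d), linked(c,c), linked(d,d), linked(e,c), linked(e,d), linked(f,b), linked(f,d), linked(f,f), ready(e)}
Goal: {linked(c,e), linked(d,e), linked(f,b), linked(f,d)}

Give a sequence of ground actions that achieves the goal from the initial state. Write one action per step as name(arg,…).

1. tag(e,d)  →  {inpos(b), inpos(e), linked(b,d), linked(c,c), linked(d,e), linked(e,c), linked(e,e), linked(f,b), linked(f,d), linked(f,f), ready(e)}
2. tag(e,c)  →  {inpos(b), inpos(e), linked(b,d), linked(c,e), linked(d,e), linked(e,e), linked(f,b), linked(f,d), linked(f,f), ready(e)}

tag(e,d); tag(e,c)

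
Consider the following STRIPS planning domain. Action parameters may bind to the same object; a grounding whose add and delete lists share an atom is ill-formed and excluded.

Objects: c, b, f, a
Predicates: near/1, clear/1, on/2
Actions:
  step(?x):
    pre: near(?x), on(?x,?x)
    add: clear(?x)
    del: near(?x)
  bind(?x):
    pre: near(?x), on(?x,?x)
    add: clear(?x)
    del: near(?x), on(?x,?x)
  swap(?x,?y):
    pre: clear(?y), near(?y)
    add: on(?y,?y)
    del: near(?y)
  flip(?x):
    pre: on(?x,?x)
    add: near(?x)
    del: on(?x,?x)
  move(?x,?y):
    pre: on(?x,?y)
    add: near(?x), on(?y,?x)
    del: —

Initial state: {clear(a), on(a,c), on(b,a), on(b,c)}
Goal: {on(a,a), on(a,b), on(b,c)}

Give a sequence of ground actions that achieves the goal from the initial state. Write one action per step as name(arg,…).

move(b,a); move(a,c); swap(c,a)

1. move(b,a)  →  {clear(a), near(b), on(a,b), on(a,c), on(b,a), on(b,c)}
2. move(a,c)  →  {clear(a), near(a), near(b), on(a,b), on(a,c), on(b,a), on(b,c), on(c,a)}
3. swap(c,a)  →  {clear(a), near(b), on(a,a), on(a,b), on(a,c), on(b,a), on(b,c), on(c,a)}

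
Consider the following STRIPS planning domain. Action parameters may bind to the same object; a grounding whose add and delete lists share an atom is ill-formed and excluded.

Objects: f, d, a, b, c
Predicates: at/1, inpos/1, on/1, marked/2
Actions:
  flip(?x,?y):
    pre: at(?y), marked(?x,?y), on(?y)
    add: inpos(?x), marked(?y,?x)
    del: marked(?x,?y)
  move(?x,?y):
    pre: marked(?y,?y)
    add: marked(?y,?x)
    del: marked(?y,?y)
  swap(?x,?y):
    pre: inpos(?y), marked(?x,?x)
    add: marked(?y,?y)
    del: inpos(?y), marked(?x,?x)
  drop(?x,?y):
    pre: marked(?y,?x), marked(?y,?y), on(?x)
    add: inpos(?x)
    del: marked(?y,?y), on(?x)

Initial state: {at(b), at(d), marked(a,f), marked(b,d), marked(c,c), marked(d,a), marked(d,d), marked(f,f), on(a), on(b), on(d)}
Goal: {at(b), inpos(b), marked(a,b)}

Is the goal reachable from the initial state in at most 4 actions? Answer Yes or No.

1. flip(b,d)  →  {at(b), at(d), inpos(b), marked(a,f), marked(c,c), marked(d,a), marked(d,b), marked(d,d), marked(f,f), on(a), on(b), on(d)}
2. drop(a,d)  →  {at(b), at(d), inpos(a), inpos(b), marked(a,f), marked(c,c), marked(d,a), marked(d,b), marked(f,f), on(b), on(d)}
3. swap(f,a)  →  {at(b), at(d), inpos(b), marked(a,a), marked(a,f), marked(c,c), marked(d,a), marked(d,b), on(b), on(d)}
4. move(b,a)  →  {at(b), at(d), inpos(b), marked(a,b), marked(a,f), marked(c,c), marked(d,a), marked(d,b), on(b), on(d)}
optimal plan length = 4; 4 ≤ 4

Yes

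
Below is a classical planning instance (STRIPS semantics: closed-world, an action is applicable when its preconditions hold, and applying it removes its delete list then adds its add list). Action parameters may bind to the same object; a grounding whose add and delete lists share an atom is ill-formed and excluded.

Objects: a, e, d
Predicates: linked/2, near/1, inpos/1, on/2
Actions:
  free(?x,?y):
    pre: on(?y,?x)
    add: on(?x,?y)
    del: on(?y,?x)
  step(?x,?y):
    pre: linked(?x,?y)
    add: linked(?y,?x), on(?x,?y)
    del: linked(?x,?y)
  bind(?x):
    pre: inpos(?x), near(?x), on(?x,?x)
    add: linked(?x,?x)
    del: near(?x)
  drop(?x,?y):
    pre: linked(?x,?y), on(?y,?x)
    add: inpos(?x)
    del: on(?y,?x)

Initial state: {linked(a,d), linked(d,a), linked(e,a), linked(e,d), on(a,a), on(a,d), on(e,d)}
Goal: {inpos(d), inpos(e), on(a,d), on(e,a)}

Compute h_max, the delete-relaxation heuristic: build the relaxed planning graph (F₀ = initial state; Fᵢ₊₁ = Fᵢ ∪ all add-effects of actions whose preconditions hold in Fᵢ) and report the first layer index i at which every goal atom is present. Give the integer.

F0 = init (7 atoms)
F1 = F0 ∪ {inpos(d), linked(a,e), linked(d,e), on(d,a), on(d,e), on(e,a)}  (13 atoms)
F2 = F1 ∪ {inpos(a), inpos(e), on(a,e)}  (16 atoms)
goal ⊆ F2  ⇒  h_max = 2

2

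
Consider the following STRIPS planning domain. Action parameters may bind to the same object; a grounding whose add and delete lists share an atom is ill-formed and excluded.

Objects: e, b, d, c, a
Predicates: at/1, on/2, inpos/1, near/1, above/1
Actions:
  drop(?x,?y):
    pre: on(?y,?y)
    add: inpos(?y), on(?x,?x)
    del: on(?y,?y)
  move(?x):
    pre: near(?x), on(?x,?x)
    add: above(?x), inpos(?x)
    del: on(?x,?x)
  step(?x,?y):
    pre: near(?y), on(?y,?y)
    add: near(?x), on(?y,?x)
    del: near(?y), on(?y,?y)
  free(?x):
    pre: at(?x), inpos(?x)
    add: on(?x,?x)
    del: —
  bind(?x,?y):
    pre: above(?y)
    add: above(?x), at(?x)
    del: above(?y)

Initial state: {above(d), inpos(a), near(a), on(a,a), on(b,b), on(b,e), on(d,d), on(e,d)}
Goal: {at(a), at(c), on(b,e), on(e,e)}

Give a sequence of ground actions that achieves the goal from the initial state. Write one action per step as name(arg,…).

drop(e,b); bind(c,d); bind(a,c)

1. drop(e,b)  →  {above(d), inpos(a), inpos(b), near(a), on(a,a), on(b,e), on(d,d), on(e,d), on(e,e)}
2. bind(c,d)  →  {above(c), at(c), inpos(a), inpos(b), near(a), on(a,a), on(b,e), on(d,d), on(e,d), on(e,e)}
3. bind(a,c)  →  {above(a), at(a), at(c), inpos(a), inpos(b), near(a), on(a,a), on(b,e), on(d,d), on(e,d), on(e,e)}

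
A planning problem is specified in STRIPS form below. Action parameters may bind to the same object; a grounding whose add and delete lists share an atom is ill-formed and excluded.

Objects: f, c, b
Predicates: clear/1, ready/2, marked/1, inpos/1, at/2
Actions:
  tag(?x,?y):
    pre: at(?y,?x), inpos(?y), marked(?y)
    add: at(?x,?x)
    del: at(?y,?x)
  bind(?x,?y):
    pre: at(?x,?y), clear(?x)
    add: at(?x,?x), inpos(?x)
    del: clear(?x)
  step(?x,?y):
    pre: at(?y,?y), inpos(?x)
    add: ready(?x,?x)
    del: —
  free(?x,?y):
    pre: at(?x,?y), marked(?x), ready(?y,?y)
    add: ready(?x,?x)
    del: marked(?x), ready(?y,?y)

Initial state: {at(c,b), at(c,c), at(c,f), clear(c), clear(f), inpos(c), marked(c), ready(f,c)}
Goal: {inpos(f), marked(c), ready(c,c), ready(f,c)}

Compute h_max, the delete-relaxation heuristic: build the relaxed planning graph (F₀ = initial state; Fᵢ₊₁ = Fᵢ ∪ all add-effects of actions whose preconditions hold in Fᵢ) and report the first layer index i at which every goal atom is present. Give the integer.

F0 = init (8 atoms)
F1 = F0 ∪ {at(b,b), at(f,f), ready(c,c)}  (11 atoms)
F2 = F1 ∪ {inpos(f)}  (12 atoms)
goal ⊆ F2  ⇒  h_max = 2

2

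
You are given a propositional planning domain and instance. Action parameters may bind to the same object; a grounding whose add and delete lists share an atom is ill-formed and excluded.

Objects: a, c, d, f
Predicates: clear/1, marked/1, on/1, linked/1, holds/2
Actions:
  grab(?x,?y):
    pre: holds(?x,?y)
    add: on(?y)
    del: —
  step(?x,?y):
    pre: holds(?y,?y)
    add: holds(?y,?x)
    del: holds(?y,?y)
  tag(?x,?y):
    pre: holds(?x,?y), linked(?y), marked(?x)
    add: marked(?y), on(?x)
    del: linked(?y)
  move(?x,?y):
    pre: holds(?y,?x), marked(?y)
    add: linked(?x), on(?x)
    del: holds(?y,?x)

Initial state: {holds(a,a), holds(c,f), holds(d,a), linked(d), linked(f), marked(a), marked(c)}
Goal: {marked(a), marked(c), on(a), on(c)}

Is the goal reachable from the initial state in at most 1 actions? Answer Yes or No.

1. grab(a,a)  →  {holds(a,a), holds(c,f), holds(d,a), linked(d), linked(f), marked(a), marked(c), on(a)}
2. tag(c,f)  →  {holds(a,a), holds(c,f), holds(d,a), linked(d), marked(a), marked(c), marked(f), on(a), on(c)}
optimal plan length = 2; 2 > 1

No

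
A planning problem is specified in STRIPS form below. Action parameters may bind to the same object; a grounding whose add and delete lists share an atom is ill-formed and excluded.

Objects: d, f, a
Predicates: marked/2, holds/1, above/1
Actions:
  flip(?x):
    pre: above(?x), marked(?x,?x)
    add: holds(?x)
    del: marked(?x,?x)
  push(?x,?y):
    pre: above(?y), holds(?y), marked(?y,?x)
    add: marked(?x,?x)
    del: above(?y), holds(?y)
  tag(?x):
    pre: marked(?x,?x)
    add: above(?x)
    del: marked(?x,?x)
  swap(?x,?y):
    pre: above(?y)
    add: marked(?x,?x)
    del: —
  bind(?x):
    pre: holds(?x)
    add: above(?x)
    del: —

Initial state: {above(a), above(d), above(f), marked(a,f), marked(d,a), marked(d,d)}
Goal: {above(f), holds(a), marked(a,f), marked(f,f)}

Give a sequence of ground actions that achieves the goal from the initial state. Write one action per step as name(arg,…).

1. swap(f,d)  →  {above(a), above(d), above(f), marked(a,f), marked(d,a), marked(d,d), marked(f,f)}
2. swap(a,d)  →  {above(a), above(d), above(f), marked(a,a), marked(a,f), marked(d,a), marked(d,d), marked(f,f)}
3. flip(a)  →  {above(a), above(d), above(f), holds(a), marked(a,f), marked(d,a), marked(d,d), marked(f,f)}

swap(f,d); swap(a,d); flip(a)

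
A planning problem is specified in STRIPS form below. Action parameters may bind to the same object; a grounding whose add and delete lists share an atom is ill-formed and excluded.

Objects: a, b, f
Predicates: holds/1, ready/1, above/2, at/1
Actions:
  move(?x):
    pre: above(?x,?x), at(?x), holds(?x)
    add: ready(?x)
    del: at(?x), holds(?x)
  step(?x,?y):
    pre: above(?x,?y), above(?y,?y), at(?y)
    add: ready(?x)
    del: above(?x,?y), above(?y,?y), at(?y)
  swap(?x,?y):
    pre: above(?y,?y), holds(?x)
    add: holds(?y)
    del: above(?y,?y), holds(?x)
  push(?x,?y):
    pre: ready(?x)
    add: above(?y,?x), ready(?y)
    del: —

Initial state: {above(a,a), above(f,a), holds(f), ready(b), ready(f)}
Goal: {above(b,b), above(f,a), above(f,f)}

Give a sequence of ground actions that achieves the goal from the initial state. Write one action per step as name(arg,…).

1. push(b,b)  →  {above(a,a), above(b,b), above(f,a), holds(f), ready(b), ready(f)}
2. push(f,f)  →  {above(a,a), above(b,b), above(f,a), above(f,f), holds(f), ready(b), ready(f)}

push(b,b); push(f,f)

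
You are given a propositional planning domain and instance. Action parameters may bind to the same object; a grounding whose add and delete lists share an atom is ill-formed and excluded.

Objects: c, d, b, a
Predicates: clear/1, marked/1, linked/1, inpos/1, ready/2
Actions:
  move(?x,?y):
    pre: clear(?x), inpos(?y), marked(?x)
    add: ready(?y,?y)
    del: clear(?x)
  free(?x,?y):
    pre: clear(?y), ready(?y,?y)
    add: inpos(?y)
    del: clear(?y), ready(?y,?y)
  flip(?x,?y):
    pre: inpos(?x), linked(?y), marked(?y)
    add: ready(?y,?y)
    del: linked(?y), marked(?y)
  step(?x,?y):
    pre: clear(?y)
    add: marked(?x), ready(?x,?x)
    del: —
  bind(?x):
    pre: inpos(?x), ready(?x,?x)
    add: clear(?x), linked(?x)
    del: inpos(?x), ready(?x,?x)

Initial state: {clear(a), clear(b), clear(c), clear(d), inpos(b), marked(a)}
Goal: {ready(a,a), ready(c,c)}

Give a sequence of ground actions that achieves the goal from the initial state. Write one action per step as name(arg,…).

step(c,c); step(a,c)

1. step(c,c)  →  {clear(a), clear(b), clear(c), clear(d), inpos(b), marked(a), marked(c), ready(c,c)}
2. step(a,c)  →  {clear(a), clear(b), clear(c), clear(d), inpos(b), marked(a), marked(c), ready(a,a), ready(c,c)}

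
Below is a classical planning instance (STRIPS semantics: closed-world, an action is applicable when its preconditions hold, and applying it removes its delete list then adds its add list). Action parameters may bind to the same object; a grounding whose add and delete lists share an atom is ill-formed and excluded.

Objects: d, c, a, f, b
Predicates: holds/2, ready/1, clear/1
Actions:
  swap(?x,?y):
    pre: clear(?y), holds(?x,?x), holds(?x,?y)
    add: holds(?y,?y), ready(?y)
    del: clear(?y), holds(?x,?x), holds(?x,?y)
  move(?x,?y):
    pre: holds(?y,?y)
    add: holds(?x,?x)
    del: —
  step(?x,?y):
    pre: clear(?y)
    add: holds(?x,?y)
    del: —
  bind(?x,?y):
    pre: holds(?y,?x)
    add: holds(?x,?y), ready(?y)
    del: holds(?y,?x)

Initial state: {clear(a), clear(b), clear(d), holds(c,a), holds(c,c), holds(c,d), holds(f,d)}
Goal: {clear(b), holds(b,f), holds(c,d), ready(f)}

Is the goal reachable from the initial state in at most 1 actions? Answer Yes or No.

No

1. step(f,b)  →  {clear(a), clear(b), clear(d), holds(c,a), holds(c,c), holds(c,d), holds(f,b), holds(f,d)}
2. bind(b,f)  →  {clear(a), clear(b), clear(d), holds(b,f), holds(c,a), holds(c,c), holds(c,d), holds(f,d), ready(f)}
optimal plan length = 2; 2 > 1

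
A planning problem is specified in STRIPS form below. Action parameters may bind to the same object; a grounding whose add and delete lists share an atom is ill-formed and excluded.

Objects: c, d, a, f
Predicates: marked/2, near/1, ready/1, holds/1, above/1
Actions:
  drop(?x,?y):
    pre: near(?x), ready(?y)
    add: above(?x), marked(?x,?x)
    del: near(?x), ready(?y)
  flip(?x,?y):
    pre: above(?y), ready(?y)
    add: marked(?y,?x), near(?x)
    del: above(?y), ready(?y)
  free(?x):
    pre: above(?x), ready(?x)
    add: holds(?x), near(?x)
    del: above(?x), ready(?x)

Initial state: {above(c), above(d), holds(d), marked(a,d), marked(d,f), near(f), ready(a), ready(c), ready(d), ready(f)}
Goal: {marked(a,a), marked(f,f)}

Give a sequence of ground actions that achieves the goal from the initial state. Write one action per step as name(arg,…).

1. drop(f,c)  →  {above(c), above(d), above(f), holds(d), marked(a,d), marked(d,f), marked(f,f), ready(a), ready(d), ready(f)}
2. flip(a,d)  →  {above(c), above(f), holds(d), marked(a,d), marked(d,a), marked(d,f), marked(f,f), near(a), ready(a), ready(f)}
3. drop(a,a)  →  {above(a), above(c), above(f), holds(d), marked(a,a), marked(a,d), marked(d,a), marked(d,f), marked(f,f), ready(f)}

drop(f,c); flip(a,d); drop(a,a)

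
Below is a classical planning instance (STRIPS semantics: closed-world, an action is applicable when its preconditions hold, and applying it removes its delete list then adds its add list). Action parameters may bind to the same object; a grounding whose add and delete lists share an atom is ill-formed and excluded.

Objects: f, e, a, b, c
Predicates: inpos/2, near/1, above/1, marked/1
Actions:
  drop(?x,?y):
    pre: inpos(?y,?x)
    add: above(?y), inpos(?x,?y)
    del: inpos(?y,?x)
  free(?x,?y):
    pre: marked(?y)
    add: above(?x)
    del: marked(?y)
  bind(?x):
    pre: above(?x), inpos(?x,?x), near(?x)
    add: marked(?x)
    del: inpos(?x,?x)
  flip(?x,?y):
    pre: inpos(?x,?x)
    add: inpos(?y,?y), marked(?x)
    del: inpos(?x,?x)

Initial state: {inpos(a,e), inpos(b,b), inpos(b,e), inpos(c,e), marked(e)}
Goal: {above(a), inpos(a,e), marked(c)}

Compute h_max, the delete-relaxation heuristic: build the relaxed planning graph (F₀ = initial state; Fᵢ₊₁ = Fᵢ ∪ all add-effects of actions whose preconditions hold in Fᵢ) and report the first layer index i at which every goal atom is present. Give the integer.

F0 = init (5 atoms)
F1 = F0 ∪ {above(a), above(b), above(c), above(e), above(f), inpos(a,a), inpos(c,c), inpos(e,a), inpos(e,b), inpos(e,c), inpos(e,e), inpos(f,f), marked(b)}  (18 atoms)
F2 = F1 ∪ {marked(a), marked(c), marked(f)}  (21 atoms)
goal ⊆ F2  ⇒  h_max = 2

2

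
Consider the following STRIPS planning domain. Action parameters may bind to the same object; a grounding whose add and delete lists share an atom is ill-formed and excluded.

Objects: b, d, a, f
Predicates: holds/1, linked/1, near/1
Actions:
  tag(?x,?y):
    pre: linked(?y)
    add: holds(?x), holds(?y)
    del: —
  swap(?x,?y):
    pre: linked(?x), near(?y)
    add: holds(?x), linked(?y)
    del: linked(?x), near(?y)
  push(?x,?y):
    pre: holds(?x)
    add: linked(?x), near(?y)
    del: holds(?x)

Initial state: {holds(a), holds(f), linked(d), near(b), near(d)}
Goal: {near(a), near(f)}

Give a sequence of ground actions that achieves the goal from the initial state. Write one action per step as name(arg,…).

push(a,a); push(f,f)

1. push(a,a)  →  {holds(f), linked(a), linked(d), near(a), near(b), near(d)}
2. push(f,f)  →  {linked(a), linked(d), linked(f), near(a), near(b), near(d), near(f)}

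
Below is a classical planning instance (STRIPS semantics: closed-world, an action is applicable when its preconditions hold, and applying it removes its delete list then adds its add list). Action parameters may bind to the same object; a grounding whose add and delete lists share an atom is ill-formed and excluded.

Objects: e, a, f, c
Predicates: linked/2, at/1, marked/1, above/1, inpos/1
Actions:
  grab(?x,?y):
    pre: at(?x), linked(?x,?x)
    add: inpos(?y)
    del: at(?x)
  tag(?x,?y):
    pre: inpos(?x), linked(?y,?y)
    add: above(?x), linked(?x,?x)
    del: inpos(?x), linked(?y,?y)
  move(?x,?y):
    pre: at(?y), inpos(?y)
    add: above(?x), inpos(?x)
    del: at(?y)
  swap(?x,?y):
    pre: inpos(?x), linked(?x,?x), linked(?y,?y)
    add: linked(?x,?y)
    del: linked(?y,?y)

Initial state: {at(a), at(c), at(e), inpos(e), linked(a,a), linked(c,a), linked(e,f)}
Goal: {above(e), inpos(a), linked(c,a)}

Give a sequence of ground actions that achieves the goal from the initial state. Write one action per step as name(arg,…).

grab(a,a); tag(e,a)

1. grab(a,a)  →  {at(c), at(e), inpos(a), inpos(e), linked(a,a), linked(c,a), linked(e,f)}
2. tag(e,a)  →  {above(e), at(c), at(e), inpos(a), linked(c,a), linked(e,e), linked(e,f)}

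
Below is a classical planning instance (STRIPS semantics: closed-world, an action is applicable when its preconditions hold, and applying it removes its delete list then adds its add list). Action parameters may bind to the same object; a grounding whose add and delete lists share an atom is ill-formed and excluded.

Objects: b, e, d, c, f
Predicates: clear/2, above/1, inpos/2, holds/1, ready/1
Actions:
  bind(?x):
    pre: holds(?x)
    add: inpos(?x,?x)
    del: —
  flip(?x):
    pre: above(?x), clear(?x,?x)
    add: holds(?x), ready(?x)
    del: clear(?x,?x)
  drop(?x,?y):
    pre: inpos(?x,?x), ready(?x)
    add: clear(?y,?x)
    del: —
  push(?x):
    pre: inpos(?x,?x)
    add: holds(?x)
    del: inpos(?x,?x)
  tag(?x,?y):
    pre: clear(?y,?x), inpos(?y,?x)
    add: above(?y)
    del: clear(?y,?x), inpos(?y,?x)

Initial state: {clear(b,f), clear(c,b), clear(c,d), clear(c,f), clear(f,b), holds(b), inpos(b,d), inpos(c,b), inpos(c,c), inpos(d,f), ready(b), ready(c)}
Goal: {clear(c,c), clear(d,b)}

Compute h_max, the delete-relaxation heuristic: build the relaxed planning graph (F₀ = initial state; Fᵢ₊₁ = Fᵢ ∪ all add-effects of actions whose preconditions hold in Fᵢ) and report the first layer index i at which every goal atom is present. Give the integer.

F0 = init (12 atoms)
F1 = F0 ∪ {above(c), clear(b,c), clear(c,c), clear(d,c), clear(e,c), clear(f,c), holds(c), inpos(b,b)}  (20 atoms)
F2 = F1 ∪ {clear(b,b), clear(d,b), clear(e,b)}  (23 atoms)
goal ⊆ F2  ⇒  h_max = 2

2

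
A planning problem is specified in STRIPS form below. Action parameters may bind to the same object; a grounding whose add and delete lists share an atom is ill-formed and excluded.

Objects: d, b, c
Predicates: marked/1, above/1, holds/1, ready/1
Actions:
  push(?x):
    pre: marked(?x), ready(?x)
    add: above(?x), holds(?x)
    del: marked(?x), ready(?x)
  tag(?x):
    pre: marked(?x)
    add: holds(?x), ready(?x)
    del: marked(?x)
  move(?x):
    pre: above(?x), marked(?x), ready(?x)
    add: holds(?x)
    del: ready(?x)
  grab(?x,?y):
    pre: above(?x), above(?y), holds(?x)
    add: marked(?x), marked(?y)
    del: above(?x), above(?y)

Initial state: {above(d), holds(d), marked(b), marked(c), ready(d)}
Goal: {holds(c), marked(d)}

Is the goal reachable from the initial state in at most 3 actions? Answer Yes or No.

1. tag(c)  →  {above(d), holds(c), holds(d), marked(b), ready(c), ready(d)}
2. grab(d,d)  →  {holds(c), holds(d), marked(b), marked(d), ready(c), ready(d)}
optimal plan length = 2; 2 ≤ 3

Yes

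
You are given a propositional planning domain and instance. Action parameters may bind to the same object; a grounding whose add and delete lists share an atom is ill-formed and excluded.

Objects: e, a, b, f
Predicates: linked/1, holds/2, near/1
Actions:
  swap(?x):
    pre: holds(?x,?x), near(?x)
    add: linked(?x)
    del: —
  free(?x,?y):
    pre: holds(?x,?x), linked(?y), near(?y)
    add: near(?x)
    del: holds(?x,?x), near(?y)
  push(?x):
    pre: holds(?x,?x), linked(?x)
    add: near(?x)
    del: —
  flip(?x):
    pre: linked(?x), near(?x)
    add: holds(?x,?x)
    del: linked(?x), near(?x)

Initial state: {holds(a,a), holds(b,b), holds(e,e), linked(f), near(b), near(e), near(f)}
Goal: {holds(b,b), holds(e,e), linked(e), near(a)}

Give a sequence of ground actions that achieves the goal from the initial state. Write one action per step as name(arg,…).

1. swap(e)  →  {holds(a,a), holds(b,b), holds(e,e), linked(e), linked(f), near(b), near(e), near(f)}
2. free(a,e)  →  {holds(b,b), holds(e,e), linked(e), linked(f), near(a), near(b), near(f)}

swap(e); free(a,e)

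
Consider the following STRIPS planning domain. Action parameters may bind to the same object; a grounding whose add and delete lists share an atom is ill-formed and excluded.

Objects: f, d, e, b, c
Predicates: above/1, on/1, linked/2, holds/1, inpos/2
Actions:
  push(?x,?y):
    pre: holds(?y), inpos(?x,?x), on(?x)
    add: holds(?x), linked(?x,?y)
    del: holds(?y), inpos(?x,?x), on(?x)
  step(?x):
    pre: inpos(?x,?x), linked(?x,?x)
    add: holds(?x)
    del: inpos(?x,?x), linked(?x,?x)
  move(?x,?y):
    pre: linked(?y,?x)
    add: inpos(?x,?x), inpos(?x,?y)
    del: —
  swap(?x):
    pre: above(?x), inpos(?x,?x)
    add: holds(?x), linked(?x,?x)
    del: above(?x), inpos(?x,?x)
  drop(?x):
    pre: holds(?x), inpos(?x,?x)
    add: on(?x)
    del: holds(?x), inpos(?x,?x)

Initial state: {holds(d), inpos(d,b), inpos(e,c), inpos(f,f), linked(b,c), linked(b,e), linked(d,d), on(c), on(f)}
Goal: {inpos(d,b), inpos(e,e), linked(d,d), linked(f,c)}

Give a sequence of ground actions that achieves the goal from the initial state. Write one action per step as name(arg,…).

move(e,b); move(c,b); push(c,d); push(f,c)

1. move(e,b)  →  {holds(d), inpos(d,b), inpos(e,b), inpos(e,c), inpos(e,e), inpos(f,f), linked(b,c), linked(b,e), linked(d,d), on(c), on(f)}
2. move(c,b)  →  {holds(d), inpos(c,b), inpos(c,c), inpos(d,b), inpos(e,b), inpos(e,c), inpos(e,e), inpos(f,f), linked(b,c), linked(b,e), linked(d,d), on(c), on(f)}
3. push(c,d)  →  {holds(c), inpos(c,b), inpos(d,b), inpos(e,b), inpos(e,c), inpos(e,e), inpos(f,f), linked(b,c), linked(b,e), linked(c,d), linked(d,d), on(f)}
4. push(f,c)  →  {holds(f), inpos(c,b), inpos(d,b), inpos(e,b), inpos(e,c), inpos(e,e), linked(b,c), linked(b,e), linked(c,d), linked(d,d), linked(f,c)}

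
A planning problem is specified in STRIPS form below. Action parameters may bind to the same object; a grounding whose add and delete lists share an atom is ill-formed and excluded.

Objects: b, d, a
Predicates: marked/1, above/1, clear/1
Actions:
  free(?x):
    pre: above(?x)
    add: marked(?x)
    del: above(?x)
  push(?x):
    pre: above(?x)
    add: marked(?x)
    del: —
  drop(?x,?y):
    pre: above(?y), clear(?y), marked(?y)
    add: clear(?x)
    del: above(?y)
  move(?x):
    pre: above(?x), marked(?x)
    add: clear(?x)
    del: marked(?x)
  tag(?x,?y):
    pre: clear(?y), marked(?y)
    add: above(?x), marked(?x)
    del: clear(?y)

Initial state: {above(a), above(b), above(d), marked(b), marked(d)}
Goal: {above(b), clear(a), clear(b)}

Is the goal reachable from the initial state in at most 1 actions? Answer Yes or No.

1. push(a)  →  {above(a), above(b), above(d), marked(a), marked(b), marked(d)}
2. move(b)  →  {above(a), above(b), above(d), clear(b), marked(a), marked(d)}
3. move(a)  →  {above(a), above(b), above(d), clear(a), clear(b), marked(d)}
optimal plan length = 3; 3 > 1

No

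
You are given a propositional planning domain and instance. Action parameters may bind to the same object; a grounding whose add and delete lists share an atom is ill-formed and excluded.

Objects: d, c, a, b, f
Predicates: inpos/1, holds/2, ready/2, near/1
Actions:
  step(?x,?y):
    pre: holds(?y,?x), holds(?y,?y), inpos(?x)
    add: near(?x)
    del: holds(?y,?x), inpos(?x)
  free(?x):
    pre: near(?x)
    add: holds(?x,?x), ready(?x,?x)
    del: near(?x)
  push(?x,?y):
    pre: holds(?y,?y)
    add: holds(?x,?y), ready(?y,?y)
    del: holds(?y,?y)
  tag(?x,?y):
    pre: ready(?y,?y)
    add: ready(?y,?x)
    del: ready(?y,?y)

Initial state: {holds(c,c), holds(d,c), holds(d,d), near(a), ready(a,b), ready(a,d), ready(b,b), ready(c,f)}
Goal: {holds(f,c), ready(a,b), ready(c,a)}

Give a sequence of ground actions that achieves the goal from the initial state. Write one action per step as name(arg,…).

push(f,c); tag(a,c)

1. push(f,c)  →  {holds(d,c), holds(d,d), holds(f,c), near(a), ready(a,b), ready(a,d), ready(b,b), ready(c,c), ready(c,f)}
2. tag(a,c)  →  {holds(d,c), holds(d,d), holds(f,c), near(a), ready(a,b), ready(a,d), ready(b,b), ready(c,a), ready(c,f)}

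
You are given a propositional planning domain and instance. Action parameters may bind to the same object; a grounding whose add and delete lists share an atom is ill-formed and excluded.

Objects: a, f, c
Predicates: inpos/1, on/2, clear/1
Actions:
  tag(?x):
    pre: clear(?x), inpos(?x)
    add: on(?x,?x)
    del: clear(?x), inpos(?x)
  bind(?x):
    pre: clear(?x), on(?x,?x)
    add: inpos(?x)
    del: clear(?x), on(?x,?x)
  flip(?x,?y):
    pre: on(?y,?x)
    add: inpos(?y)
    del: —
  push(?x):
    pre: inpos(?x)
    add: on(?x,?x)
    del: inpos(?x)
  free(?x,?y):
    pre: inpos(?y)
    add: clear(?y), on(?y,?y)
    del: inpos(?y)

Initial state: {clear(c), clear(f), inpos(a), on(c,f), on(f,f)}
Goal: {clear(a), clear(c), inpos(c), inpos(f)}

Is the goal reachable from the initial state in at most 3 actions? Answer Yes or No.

Yes

1. bind(f)  →  {clear(c), inpos(a), inpos(f), on(c,f)}
2. flip(f,c)  →  {clear(c), inpos(a), inpos(c), inpos(f), on(c,f)}
3. free(a,a)  →  {clear(a), clear(c), inpos(c), inpos(f), on(a,a), on(c,f)}
optimal plan length = 3; 3 ≤ 3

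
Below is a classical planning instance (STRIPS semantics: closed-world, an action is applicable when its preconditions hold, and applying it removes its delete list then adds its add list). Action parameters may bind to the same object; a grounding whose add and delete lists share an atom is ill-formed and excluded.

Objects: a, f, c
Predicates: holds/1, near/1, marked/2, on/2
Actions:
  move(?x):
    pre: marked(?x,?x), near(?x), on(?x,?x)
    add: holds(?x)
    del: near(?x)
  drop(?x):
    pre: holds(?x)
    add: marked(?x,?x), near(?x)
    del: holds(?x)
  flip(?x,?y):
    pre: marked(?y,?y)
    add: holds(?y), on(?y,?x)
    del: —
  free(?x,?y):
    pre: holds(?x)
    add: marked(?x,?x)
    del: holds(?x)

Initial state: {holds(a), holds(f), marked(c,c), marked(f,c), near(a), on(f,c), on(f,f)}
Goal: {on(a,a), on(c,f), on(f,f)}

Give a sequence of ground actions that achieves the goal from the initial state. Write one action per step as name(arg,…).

1. drop(a)  →  {holds(f), marked(a,a), marked(c,c), marked(f,c), near(a), on(f,c), on(f,f)}
2. flip(a,a)  →  {holds(a), holds(f), marked(a,a), marked(c,c), marked(f,c), near(a), on(a,a), on(f,c), on(f,f)}
3. flip(f,c)  →  {holds(a), holds(c), holds(f), marked(a,a), marked(c,c), marked(f,c), near(a), on(a,a), on(c,f), on(f,c), on(f,f)}

drop(a); flip(a,a); flip(f,c)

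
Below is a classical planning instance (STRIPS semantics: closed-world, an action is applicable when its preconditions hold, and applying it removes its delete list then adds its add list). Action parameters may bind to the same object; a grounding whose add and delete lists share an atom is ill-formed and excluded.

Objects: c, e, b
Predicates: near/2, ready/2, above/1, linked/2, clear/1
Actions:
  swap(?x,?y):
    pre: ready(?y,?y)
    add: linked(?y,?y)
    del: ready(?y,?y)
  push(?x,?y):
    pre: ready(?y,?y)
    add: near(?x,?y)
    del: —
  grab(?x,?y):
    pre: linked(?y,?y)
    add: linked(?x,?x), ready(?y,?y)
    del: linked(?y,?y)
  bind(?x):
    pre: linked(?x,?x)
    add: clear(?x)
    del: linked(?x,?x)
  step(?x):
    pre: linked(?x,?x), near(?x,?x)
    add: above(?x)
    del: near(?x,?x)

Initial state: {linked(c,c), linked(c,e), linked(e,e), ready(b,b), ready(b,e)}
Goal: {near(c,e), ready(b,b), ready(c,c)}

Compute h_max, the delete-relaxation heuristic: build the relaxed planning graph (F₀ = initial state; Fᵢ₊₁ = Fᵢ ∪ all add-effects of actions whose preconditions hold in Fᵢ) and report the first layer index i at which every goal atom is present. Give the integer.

2

F0 = init (5 atoms)
F1 = F0 ∪ {clear(c), clear(e), linked(b,b), near(b,b), near(c,b), near(e,b), ready(c,c), ready(e,e)}  (13 atoms)
F2 = F1 ∪ {above(b), clear(b), near(b,c), near(b,e), near(c,c), near(c,e), near(e,c), near(e,e)}  (21 atoms)
goal ⊆ F2  ⇒  h_max = 2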